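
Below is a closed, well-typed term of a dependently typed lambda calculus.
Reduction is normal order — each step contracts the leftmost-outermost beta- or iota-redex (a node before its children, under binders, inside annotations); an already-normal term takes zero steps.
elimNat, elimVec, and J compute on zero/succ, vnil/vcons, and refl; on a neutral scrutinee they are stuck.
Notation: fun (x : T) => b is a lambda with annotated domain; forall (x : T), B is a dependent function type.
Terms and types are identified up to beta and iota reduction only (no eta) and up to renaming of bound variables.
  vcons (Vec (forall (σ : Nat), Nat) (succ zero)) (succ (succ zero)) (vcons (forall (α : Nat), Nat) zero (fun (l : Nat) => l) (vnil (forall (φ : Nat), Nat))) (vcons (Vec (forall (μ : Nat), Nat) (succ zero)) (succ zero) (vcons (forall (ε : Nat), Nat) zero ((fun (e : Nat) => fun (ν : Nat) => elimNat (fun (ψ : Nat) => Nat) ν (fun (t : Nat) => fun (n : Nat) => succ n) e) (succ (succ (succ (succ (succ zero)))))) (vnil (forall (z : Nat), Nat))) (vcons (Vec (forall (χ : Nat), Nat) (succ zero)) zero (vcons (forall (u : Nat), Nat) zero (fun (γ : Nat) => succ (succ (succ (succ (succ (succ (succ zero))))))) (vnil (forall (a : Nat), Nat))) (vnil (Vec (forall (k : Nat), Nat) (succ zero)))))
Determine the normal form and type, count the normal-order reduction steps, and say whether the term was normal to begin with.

normal form:
  vcons (Vec (forall (σ : Nat), Nat) (succ zero)) (succ (succ zero)) (vcons (forall (α : Nat), Nat) zero (fun (l : Nat) => l) (vnil (forall (φ : Nat), Nat))) (vcons (Vec (forall (μ : Nat), Nat) (succ zero)) (succ zero) (vcons (forall (ε : Nat), Nat) zero (fun (e : Nat) => succ (succ (succ (succ (succ e))))) (vnil (forall (ν : Nat), Nat))) (vcons (Vec (forall (ψ : Nat), Nat) (succ zero)) zero (vcons (forall (t : Nat), Nat) zero (fun (n : Nat) => succ (succ (succ (succ (succ (succ (succ zero))))))) (vnil (forall (z : Nat), Nat))) (vnil (Vec (forall (χ : Nat), Nat) (succ zero)))))
type:
  Vec (Vec (forall (σ : Nat), Nat) (succ zero)) (succ (succ (succ zero)))
reduction steps (normal order): 17
term was already normal: no
first redex: a beta-redex


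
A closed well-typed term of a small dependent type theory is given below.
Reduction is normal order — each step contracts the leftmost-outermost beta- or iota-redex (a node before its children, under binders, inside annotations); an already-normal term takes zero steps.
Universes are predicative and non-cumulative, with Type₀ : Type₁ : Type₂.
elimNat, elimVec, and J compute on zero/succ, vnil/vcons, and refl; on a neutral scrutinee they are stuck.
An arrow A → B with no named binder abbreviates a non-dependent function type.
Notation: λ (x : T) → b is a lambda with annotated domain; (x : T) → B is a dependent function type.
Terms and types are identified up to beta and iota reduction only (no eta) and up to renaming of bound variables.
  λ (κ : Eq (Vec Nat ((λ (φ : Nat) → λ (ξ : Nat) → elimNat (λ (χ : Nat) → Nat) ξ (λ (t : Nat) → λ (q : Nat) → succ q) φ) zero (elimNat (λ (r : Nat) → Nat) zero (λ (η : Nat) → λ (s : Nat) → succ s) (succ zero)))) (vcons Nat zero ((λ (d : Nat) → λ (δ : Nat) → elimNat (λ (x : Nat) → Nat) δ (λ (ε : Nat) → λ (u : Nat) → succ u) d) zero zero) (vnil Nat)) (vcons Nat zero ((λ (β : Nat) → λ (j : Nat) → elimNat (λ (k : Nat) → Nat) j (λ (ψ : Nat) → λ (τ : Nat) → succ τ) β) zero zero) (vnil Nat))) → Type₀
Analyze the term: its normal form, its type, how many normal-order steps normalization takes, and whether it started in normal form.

reduced normal form:
  λ (κ : Eq (Vec Nat (succ zero)) (vcons Nat zero zero (vnil Nat)) (vcons Nat zero zero (vnil Nat))) → Type₀
type:
  Eq (Vec Nat (succ zero)) (vcons Nat zero zero (vnil Nat)) (vcons Nat zero zero (vnil Nat)) → Type₁
reduction steps (normal order): 13
started in normal form: no
first contracted redex: a beta-redex


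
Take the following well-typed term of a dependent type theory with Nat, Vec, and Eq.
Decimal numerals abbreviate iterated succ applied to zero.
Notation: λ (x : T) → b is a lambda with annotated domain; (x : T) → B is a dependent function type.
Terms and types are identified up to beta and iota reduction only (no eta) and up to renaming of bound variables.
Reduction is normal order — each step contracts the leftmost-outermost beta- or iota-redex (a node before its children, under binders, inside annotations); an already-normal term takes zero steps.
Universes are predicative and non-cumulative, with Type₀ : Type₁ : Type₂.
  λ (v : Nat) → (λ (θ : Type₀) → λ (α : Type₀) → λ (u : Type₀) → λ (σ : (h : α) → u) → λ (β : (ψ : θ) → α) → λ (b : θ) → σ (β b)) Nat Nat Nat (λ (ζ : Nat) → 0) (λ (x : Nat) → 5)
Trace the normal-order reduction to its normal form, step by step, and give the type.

normal-order reduction sequence:
  λ (v : Nat) → (λ (θ : Type₀) → λ (α : Type₀) → λ (u : Type₀) → λ (σ : (h : α) → u) → λ (β : (ψ : θ) → α) → λ (b : θ) → σ (β b)) Nat Nat Nat (λ (ζ : Nat) → 0) (λ (x : Nat) → 5)
  ~> λ (v : Nat) → (λ (θ : Type₀) → λ (α : Type₀) → λ (u : (σ : θ) → α) → λ (h : (β : Nat) → θ) → λ (ψ : Nat) → u (h ψ)) Nat Nat (λ (b : Nat) → 0) (λ (ζ : Nat) → 5)
  ~> λ (v : Nat) → (λ (θ : Type₀) → λ (α : (u : Nat) → θ) → λ (σ : (h : Nat) → Nat) → λ (β : Nat) → α (σ β)) Nat (λ (ψ : Nat) → 0) (λ (b : Nat) → 5)
  ~> λ (v : Nat) → (λ (θ : (α : Nat) → Nat) → λ (u : (σ : Nat) → Nat) → λ (h : Nat) → θ (u h)) (λ (β : Nat) → 0) (λ (ψ : Nat) → 5)
  ~> λ (v : Nat) → (λ (θ : (α : Nat) → Nat) → λ (u : Nat) → (λ (σ : Nat) → 0) (θ u)) (λ (h : Nat) → 5)
  ~> λ (v : Nat) → λ (θ : Nat) → (λ (α : Nat) → 0) ((λ (u : Nat) → 5) θ)
  ~> λ (v : Nat) → λ (θ : Nat) → 0
inferred type:
  (v : Nat) → (θ : Nat) → Nat


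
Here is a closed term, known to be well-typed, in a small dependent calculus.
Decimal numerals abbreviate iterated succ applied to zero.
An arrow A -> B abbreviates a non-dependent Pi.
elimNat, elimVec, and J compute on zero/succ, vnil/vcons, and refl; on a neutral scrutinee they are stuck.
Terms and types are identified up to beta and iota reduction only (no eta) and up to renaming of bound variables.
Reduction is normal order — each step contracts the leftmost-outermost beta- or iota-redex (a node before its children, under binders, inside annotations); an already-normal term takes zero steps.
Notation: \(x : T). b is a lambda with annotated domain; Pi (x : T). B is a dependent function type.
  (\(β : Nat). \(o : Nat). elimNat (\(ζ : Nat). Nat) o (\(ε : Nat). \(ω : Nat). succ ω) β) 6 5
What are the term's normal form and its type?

resulting normal form:
  11
inferred type:
  Nat


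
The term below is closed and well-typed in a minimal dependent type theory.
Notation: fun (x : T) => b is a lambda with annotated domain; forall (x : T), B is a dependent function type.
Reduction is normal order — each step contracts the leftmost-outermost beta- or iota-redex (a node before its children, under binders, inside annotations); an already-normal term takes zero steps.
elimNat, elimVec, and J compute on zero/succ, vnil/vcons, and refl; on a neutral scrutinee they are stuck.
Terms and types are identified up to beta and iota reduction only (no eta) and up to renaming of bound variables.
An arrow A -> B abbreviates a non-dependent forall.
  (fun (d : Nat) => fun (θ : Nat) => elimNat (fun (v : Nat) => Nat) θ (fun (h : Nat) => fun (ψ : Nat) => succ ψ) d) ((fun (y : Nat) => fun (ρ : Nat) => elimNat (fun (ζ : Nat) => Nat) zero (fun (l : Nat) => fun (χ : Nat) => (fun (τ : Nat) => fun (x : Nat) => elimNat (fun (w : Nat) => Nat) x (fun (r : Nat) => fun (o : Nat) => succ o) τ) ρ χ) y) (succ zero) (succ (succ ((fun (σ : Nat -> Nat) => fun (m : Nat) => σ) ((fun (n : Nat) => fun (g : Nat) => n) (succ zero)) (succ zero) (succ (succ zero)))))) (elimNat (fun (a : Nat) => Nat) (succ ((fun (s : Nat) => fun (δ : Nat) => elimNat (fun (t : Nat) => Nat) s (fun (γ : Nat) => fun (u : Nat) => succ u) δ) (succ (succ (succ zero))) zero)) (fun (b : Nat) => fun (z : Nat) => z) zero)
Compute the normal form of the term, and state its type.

resulting normal form:
  succ (succ (succ (succ (succ (succ (succ zero))))))
type:
  Nat
observation: the leftmost-outermost redex is a beta-redex, and normalization takes 38 steps.


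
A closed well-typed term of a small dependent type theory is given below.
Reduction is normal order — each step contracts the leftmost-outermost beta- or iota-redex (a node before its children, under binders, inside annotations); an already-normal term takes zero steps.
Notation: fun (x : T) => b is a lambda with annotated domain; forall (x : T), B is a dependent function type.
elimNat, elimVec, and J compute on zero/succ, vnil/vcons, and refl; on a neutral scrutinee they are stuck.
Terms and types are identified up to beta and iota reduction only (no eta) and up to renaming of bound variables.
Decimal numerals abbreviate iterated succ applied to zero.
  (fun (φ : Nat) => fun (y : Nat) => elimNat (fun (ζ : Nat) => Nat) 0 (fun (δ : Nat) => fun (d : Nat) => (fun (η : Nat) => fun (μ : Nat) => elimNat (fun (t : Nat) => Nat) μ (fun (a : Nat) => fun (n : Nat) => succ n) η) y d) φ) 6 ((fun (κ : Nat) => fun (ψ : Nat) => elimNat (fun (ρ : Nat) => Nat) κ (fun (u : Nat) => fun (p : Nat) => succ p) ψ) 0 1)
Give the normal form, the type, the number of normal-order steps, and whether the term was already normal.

resulting normal form:
  6
the term's type:
  Nat
normal-order step count: 93
term was already normal: no
first redex: a beta-redex


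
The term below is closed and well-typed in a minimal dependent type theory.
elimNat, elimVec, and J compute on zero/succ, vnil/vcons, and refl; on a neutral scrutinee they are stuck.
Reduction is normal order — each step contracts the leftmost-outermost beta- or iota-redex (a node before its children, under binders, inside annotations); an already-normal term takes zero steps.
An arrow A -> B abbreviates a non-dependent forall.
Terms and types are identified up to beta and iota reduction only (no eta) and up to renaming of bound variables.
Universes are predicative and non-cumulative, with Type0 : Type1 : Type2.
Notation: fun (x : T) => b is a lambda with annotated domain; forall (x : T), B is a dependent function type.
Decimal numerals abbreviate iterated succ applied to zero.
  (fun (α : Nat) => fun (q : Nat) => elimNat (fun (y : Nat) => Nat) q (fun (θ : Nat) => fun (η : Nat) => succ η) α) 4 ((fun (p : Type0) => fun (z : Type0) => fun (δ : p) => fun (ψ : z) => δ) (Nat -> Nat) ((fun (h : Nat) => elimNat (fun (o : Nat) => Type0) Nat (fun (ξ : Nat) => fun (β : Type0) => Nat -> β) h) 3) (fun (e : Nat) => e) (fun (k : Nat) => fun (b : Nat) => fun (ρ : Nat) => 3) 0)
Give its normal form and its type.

resulting normal form:
  4
inferred type:
  Nat
observation: reduction starts at a beta-redex, and 20 normal-order steps reach the normal form.


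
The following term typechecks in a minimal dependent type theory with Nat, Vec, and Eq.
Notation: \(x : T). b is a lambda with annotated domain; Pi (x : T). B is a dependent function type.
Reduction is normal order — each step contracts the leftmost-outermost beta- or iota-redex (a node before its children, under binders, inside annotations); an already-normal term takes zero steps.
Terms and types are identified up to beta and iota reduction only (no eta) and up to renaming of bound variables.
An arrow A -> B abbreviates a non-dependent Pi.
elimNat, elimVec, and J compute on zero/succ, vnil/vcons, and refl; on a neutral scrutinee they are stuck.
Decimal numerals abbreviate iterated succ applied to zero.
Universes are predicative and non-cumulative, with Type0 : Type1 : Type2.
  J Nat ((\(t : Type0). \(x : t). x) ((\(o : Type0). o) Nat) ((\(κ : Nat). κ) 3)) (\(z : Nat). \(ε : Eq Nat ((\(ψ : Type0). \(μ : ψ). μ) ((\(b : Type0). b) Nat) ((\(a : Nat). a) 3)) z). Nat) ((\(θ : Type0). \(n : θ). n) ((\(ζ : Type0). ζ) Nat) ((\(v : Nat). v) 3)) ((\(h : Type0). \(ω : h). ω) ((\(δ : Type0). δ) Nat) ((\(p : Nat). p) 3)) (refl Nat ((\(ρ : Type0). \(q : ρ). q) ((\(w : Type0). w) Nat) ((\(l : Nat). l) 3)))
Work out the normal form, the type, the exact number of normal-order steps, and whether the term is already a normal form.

normal form:
  3
inferred type:
  Nat
reduction steps (normal order): 4
already normal: no
first redex: a J iota-redex


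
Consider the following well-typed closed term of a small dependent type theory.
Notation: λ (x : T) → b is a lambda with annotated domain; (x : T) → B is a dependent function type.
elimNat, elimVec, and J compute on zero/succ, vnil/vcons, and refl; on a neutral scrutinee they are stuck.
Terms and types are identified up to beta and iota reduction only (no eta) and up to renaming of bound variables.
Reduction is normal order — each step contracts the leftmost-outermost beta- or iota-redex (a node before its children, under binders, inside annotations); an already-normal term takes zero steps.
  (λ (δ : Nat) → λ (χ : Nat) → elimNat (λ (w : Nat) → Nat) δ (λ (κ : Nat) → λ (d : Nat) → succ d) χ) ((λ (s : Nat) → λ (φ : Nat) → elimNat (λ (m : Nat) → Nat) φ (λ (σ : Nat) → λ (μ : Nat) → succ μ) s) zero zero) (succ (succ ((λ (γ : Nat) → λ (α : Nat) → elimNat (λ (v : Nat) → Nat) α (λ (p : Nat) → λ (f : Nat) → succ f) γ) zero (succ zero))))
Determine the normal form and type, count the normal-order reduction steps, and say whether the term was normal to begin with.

resulting normal form:
  succ (succ (succ zero))
the term's type:
  Nat
reduction steps (normal order): 18
term was already normal: no
first contracted redex: a beta-redex


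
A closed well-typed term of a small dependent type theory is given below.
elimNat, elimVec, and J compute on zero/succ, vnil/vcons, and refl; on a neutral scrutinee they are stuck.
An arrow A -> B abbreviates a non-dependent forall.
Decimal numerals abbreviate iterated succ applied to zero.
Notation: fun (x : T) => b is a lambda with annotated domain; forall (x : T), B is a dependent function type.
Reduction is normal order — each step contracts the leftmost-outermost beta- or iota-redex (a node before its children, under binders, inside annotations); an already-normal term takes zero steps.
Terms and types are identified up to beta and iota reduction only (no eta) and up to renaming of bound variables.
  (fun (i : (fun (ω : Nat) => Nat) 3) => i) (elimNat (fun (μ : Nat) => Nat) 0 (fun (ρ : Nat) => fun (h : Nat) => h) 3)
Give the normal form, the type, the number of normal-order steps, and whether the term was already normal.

resulting normal form:
  0
type:
  Nat
steps to reach normal form (normal order): 11
already normal: no
first contracted redex: a beta-redex


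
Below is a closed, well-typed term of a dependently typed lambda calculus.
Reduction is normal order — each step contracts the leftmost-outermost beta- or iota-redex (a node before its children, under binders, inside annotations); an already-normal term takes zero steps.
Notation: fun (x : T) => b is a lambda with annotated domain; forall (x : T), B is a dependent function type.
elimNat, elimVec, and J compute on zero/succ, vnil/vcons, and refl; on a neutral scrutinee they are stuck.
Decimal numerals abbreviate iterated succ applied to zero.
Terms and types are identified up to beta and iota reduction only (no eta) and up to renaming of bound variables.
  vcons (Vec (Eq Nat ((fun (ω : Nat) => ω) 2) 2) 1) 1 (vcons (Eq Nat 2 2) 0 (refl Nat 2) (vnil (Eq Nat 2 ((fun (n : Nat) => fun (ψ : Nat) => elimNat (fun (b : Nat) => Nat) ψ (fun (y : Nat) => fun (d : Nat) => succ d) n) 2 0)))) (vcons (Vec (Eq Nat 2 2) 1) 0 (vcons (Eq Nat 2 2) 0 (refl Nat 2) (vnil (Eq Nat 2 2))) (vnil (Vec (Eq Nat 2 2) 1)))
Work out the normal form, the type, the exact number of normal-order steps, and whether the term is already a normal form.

resulting normal form:
  vcons (Vec (Eq Nat 2 2) 1) 1 (vcons (Eq Nat 2 2) 0 (refl Nat 2) (vnil (Eq Nat 2 2))) (vcons (Vec (Eq Nat 2 2) 1) 0 (vcons (Eq Nat 2 2) 0 (refl Nat 2) (vnil (Eq Nat 2 2))) (vnil (Vec (Eq Nat 2 2) 1)))
type:
  Vec (Vec (Eq Nat 2 2) 1) 2
steps to reach normal form (normal order): 10
already normal: no
first redex: a beta-redex


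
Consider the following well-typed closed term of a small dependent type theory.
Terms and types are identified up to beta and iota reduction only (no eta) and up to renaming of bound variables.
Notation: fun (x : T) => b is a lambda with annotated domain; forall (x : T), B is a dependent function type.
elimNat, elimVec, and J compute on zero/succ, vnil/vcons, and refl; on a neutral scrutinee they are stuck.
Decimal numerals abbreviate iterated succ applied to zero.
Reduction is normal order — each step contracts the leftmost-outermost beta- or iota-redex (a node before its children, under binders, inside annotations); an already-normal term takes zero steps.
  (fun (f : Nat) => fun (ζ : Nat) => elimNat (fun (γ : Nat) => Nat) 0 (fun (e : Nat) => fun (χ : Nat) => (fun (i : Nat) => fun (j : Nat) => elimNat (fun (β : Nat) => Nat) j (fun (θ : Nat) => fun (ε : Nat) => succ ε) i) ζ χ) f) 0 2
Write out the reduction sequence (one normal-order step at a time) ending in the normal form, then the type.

reduction (normal order):
  (fun (f : Nat) => fun (ζ : Nat) => elimNat (fun (γ : Nat) => Nat) 0 (fun (e : Nat) => fun (χ : Nat) => (fun (i : Nat) => fun (j : Nat) => elimNat (fun (β : Nat) => Nat) j (fun (θ : Nat) => fun (ε : Nat) => succ ε) i) ζ χ) f) 0 2
  ~> (fun (f : Nat) => elimNat (fun (ζ : Nat) => Nat) 0 (fun (γ : Nat) => fun (e : Nat) => (fun (χ : Nat) => fun (i : Nat) => elimNat (fun (j : Nat) => Nat) i (fun (β : Nat) => fun (θ : Nat) => succ θ) χ) f e) 0) 2
  ~> elimNat (fun (f : Nat) => Nat) 0 (fun (ζ : Nat) => fun (γ : Nat) => (fun (e : Nat) => fun (χ : Nat) => elimNat (fun (i : Nat) => Nat) χ (fun (j : Nat) => fun (β : Nat) => succ β) e) 2 γ) 0
  ~> 0
type:
  Nat


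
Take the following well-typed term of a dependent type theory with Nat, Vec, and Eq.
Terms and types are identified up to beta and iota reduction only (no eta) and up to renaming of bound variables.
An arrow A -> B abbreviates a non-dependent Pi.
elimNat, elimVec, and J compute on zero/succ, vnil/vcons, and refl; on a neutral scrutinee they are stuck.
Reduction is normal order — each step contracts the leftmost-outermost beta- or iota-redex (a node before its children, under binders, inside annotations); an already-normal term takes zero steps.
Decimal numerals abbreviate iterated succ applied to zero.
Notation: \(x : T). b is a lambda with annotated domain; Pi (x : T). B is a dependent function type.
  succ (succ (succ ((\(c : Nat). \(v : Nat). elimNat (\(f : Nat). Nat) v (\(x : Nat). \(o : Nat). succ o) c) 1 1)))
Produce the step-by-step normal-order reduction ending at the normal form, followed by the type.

normal-order reduction sequence:
  succ (succ (succ ((\(c : Nat). \(v : Nat). elimNat (\(f : Nat). Nat) v (\(x : Nat). \(o : Nat). succ o) c) 1 1)))
  ~> succ (succ (succ ((\(c : Nat). elimNat (\(v : Nat). Nat) c (\(f : Nat). \(x : Nat). succ x) 1) 1)))
  ~> succ (succ (succ (elimNat (\(c : Nat). Nat) 1 (\(v : Nat). \(f : Nat). succ f) 1)))
  ~> succ (succ (succ ((\(c : Nat). \(v : Nat). succ v) 0 (elimNat (\(f : Nat). Nat) 1 (\(x : Nat). \(o : Nat). succ o) 0))))
  ~> succ (succ (succ ((\(c : Nat). succ c) (elimNat (\(v : Nat). Nat) 1 (\(f : Nat). \(x : Nat). succ x) 0))))
  ~> succ (succ (succ (succ (elimNat (\(c : Nat). Nat) 1 (\(v : Nat). \(f : Nat). succ f) 0))))
  ~> 5
type:
  Nat


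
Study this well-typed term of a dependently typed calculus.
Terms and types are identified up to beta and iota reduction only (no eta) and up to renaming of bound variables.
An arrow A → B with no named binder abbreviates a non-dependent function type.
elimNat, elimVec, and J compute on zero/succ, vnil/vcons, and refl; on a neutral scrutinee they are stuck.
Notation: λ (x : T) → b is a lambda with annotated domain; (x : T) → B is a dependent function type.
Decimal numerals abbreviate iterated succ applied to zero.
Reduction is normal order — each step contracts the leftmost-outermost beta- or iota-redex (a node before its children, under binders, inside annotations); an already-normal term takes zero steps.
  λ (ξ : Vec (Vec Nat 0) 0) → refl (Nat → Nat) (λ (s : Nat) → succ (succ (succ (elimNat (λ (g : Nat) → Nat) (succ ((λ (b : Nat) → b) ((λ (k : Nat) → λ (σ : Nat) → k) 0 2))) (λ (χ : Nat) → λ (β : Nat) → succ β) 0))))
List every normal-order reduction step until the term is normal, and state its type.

normal-order reduction:
  λ (ξ : Vec (Vec Nat 0) 0) → refl (Nat → Nat) (λ (s : Nat) → succ (succ (succ (elimNat (λ (g : Nat) → Nat) (succ ((λ (b : Nat) → b) ((λ (k : Nat) → λ (σ : Nat) → k) 0 2))) (λ (χ : Nat) → λ (β : Nat) → succ β) 0))))
  ~> λ (ξ : Vec (Vec Nat 0) 0) → refl (Nat → Nat) (λ (s : Nat) → succ (succ (succ (succ ((λ (g : Nat) → g) ((λ (b : Nat) → λ (k : Nat) → b) 0 2))))))
  ~> λ (ξ : Vec (Vec Nat 0) 0) → refl (Nat → Nat) (λ (s : Nat) → succ (succ (succ (succ ((λ (g : Nat) → λ (b : Nat) → g) 0 2)))))
  ~> λ (ξ : Vec (Vec Nat 0) 0) → refl (Nat → Nat) (λ (s : Nat) → succ (succ (succ (succ ((λ (g : Nat) → 0) 2)))))
  ~> λ (ξ : Vec (Vec Nat 0) 0) → refl (Nat → Nat) (λ (s : Nat) → 4)
type:
  Vec (Vec Nat 0) 0 → Eq (Nat → Nat) (λ (ξ : Nat) → 4) (λ (s : Nat) → 4)


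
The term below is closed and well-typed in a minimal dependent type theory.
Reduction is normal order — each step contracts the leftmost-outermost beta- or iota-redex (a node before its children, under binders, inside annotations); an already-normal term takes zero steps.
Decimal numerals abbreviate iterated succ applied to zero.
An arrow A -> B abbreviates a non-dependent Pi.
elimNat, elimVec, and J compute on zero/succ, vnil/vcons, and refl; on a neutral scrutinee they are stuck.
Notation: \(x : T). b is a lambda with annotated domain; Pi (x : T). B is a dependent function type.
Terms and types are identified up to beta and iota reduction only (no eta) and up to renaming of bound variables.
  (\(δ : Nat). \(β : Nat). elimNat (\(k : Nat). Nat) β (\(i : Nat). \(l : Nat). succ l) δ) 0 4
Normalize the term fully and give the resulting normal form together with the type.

reduced normal form:
  4
the term's type:
  Nat


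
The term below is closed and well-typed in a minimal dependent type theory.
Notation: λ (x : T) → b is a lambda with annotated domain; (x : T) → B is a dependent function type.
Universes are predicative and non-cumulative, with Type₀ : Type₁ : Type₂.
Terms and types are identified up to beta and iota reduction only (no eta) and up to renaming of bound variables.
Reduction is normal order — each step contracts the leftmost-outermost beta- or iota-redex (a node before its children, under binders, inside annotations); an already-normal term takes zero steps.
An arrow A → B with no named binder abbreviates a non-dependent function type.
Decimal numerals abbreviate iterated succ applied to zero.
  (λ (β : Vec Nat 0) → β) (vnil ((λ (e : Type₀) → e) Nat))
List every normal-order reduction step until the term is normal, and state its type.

reduction (normal order):
  (λ (β : Vec Nat 0) → β) (vnil ((λ (e : Type₀) → e) Nat))
  ~> vnil ((λ (β : Type₀) → β) Nat)
  ~> vnil Nat
type:
  Vec Nat 0


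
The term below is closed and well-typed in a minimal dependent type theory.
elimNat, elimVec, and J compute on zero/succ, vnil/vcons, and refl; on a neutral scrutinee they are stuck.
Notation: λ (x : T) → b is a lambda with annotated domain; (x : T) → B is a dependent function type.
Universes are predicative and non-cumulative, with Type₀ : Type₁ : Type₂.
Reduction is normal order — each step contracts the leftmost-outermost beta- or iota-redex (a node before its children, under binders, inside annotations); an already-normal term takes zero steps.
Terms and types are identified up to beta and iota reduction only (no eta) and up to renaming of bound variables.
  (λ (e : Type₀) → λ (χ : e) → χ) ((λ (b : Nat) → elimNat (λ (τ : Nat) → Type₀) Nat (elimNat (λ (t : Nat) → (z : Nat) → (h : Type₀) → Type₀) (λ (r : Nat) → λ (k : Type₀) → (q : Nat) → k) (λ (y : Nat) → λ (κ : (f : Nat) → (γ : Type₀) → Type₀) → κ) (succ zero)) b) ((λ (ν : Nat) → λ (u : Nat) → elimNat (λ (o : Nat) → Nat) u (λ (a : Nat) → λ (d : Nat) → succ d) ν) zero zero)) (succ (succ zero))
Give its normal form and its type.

resulting normal form:
  succ (succ zero)
type:
  Nat


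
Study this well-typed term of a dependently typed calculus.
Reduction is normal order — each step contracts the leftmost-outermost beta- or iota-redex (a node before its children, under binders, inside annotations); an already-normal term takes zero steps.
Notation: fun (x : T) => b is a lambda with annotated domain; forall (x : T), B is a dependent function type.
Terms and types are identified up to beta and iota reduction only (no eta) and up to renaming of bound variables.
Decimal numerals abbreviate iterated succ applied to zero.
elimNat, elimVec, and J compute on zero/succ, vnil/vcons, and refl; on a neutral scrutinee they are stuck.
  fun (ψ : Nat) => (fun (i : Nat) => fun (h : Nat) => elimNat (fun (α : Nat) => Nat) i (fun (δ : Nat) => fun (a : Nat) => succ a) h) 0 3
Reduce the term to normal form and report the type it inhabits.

normal form:
  fun (ψ : Nat) => 3
inferred type:
  forall (ψ : Nat), Nat


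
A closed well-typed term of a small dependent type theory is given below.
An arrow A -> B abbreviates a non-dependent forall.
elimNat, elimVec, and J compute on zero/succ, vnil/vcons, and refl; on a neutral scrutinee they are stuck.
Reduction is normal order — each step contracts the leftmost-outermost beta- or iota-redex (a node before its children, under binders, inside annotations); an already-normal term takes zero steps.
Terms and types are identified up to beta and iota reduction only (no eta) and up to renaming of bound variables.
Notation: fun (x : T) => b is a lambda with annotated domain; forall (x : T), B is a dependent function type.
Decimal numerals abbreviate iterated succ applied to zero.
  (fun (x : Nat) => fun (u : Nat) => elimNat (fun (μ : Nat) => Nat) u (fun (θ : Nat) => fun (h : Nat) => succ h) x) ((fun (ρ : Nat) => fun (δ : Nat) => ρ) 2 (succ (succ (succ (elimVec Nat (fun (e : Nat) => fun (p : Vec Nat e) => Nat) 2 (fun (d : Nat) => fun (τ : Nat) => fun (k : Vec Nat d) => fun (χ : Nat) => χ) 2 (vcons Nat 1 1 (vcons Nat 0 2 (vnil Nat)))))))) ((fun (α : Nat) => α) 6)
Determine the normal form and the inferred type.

reduced normal form:
  8
type:
  Nat
observation: normalization takes exactly 12 steps under the normal-order strategy.


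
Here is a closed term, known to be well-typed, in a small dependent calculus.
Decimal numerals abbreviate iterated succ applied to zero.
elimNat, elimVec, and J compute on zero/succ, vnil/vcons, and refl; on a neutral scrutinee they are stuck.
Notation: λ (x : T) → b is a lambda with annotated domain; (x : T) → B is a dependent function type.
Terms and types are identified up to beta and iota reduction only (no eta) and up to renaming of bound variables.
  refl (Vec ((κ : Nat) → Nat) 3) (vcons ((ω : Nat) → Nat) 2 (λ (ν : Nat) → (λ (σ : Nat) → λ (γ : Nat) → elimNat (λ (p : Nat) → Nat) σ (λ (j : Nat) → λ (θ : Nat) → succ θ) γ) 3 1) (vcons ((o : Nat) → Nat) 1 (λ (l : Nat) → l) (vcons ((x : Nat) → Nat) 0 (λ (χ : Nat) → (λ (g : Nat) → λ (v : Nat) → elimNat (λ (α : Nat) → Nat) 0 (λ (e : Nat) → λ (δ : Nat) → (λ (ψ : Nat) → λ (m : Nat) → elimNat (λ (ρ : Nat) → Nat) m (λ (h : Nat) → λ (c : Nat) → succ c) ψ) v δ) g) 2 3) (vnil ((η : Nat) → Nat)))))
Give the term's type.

the term's type:
  Eq (Vec ((κ : Nat) → Nat) 3) (vcons ((ω : Nat) → Nat) 2 (λ (ν : Nat) → 4) (vcons ((σ : Nat) → Nat) 1 (λ (γ : Nat) → γ) (vcons ((p : Nat) → Nat) 0 (λ (j : Nat) → 6) (vnil ((θ : Nat) → Nat))))) (vcons ((o : Nat) → Nat) 2 (λ (l : Nat) → 4) (vcons ((x : Nat) → Nat) 1 (λ (χ : Nat) → χ) (vcons ((g : Nat) → Nat) 0 (λ (v : Nat) → 6) (vnil ((α : Nat) → Nat)))))


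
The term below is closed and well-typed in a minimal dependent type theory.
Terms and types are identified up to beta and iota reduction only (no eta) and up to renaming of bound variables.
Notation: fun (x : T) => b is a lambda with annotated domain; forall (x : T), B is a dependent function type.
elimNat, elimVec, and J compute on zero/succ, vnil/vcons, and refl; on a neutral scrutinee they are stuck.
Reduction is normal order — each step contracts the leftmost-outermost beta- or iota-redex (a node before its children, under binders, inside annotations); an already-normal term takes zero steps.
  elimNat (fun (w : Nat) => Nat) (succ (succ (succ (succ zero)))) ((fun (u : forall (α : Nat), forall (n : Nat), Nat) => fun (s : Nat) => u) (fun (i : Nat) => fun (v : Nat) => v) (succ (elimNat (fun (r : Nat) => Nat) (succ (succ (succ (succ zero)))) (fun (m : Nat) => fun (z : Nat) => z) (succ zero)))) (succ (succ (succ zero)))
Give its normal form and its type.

reduced normal form:
  succ (succ (succ (succ zero)))
the term's type:
  Nat
observation: the leftmost-outermost redex is an elimNat iota-redex, and normalization takes 16 steps.


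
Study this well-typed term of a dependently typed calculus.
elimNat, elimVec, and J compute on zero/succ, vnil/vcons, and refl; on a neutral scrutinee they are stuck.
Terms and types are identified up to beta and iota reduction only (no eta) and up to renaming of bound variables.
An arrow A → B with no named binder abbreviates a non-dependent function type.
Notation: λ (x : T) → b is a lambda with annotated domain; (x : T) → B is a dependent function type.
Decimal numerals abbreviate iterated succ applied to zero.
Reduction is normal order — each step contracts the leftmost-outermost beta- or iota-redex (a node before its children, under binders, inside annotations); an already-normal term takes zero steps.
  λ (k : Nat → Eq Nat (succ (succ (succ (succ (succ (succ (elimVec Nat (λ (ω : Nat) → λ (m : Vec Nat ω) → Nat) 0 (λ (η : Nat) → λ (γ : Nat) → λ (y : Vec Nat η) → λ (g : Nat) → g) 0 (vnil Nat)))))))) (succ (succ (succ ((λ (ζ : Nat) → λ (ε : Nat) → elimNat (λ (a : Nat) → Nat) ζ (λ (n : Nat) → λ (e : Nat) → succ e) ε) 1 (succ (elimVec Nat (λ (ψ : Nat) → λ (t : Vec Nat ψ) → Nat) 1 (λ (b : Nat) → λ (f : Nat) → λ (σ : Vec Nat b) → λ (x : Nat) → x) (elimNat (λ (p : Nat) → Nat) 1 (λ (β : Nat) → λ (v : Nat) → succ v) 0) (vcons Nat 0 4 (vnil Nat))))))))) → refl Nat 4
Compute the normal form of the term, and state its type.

resulting normal form:
  λ (k : Nat → Eq Nat 6 6) → refl Nat 4
the term's type:
  (Nat → Eq Nat 6 6) → Eq Nat 4 4
observation: 16 normal-order steps normalize the term, beginning with an elimVec iota-redex.


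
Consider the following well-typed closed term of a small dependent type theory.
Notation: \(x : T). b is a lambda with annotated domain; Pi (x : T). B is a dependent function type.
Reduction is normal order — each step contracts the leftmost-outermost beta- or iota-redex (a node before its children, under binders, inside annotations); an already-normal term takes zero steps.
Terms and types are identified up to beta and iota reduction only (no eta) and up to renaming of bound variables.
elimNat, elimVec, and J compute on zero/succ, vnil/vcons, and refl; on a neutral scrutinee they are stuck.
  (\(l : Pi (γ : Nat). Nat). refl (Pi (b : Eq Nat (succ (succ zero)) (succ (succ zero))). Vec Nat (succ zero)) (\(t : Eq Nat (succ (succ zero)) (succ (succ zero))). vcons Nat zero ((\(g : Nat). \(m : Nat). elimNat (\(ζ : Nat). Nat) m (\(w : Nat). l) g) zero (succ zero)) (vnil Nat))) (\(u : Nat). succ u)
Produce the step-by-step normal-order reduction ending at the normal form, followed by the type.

reduction (normal order):
  (\(l : Pi (γ : Nat). Nat). refl (Pi (b : Eq Nat (succ (succ zero)) (succ (succ zero))). Vec Nat (succ zero)) (\(t : Eq Nat (succ (succ zero)) (succ (succ zero))). vcons Nat zero ((\(g : Nat). \(m : Nat). elimNat (\(ζ : Nat). Nat) m (\(w : Nat). l) g) zero (succ zero)) (vnil Nat))) (\(u : Nat). succ u)
  ~> refl (Pi (l : Eq Nat (succ (succ zero)) (succ (succ zero))). Vec Nat (succ zero)) (\(γ : Eq Nat (succ (succ zero)) (succ (succ zero))). vcons Nat zero ((\(b : Nat). \(t : Nat). elimNat (\(g : Nat). Nat) t (\(m : Nat). \(ζ : Nat). succ ζ) b) zero (succ zero)) (vnil Nat))
  ~> refl (Pi (l : Eq Nat (succ (succ zero)) (succ (succ zero))). Vec Nat (succ zero)) (\(γ : Eq Nat (succ (succ zero)) (succ (succ zero))). vcons Nat zero ((\(b : Nat). elimNat (\(t : Nat). Nat) b (\(g : Nat). \(m : Nat). succ m) zero) (succ zero)) (vnil Nat))
  ~> refl (Pi (l : Eq Nat (succ (succ zero)) (succ (succ zero))). Vec Nat (succ zero)) (\(γ : Eq Nat (succ (succ zero)) (succ (succ zero))). vcons Nat zero (elimNat (\(b : Nat). Nat) (succ zero) (\(t : Nat). \(g : Nat). succ g) zero) (vnil Nat))
  ~> refl (Pi (l : Eq Nat (succ (succ zero)) (succ (succ zero))). Vec Nat (succ zero)) (\(γ : Eq Nat (succ (succ zero)) (succ (succ zero))). vcons Nat zero (succ zero) (vnil Nat))
the term's type:
  Eq (Pi (l : Eq Nat (succ (succ zero)) (succ (succ zero))). Vec Nat (succ zero)) (\(γ : Eq Nat (succ (succ zero)) (succ (succ zero))). vcons Nat zero (succ zero) (vnil Nat)) (\(b : Eq Nat (succ (succ zero)) (succ (succ zero))). vcons Nat zero (succ zero) (vnil Nat))


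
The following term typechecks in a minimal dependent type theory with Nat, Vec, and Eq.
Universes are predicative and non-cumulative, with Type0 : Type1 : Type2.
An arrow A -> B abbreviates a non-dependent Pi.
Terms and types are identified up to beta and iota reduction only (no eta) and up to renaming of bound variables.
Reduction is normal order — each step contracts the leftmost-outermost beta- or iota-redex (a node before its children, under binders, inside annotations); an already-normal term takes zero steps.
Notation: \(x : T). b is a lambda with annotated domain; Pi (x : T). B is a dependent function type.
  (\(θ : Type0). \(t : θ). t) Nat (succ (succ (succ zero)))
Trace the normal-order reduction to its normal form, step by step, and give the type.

normal-order reduction sequence:
  (\(θ : Type0). \(t : θ). t) Nat (succ (succ (succ zero)))
  ~> (\(θ : Nat). θ) (succ (succ (succ zero)))
  ~> succ (succ (succ zero))
the term's type:
  Nat


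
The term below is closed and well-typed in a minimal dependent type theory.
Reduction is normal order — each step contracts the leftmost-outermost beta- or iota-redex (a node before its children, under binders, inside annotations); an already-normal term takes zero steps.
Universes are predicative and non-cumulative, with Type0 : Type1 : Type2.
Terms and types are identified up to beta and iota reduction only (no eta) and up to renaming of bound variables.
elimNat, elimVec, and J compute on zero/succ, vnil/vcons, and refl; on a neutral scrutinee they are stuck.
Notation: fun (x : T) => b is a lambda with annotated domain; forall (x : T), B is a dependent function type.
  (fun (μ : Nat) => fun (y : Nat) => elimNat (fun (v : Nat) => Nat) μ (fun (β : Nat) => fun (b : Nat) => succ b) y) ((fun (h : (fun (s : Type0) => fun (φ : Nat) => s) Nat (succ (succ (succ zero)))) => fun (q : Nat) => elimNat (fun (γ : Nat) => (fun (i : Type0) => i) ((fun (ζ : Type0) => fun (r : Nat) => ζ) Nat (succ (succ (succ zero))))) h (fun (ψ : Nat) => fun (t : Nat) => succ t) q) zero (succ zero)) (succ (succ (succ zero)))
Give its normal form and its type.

resulting normal form:
  succ (succ (succ (succ zero)))
inferred type:
  Nat
observation: contracting a beta-redex first, the term normalizes in 18 steps.


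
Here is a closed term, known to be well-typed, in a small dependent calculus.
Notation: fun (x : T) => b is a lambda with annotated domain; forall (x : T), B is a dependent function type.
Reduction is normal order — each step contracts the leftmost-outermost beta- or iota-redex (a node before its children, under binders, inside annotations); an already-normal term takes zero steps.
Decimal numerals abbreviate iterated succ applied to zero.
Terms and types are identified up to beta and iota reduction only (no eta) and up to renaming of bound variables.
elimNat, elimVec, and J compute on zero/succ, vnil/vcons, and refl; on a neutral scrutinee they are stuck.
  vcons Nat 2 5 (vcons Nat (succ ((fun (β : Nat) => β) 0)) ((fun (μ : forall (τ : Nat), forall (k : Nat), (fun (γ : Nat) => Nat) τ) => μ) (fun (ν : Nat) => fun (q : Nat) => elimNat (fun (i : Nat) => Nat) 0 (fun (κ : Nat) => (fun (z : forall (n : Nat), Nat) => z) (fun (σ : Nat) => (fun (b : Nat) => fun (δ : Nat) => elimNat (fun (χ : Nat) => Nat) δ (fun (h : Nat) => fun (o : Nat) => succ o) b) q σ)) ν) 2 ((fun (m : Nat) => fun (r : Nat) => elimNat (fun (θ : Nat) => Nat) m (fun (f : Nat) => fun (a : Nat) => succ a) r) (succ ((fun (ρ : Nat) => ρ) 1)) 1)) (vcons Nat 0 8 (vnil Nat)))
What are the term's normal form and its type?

resulting normal form:
  vcons Nat 2 5 (vcons Nat 1 6 (vcons Nat 0 8 (vnil Nat)))
the term's type:
  Vec Nat 3


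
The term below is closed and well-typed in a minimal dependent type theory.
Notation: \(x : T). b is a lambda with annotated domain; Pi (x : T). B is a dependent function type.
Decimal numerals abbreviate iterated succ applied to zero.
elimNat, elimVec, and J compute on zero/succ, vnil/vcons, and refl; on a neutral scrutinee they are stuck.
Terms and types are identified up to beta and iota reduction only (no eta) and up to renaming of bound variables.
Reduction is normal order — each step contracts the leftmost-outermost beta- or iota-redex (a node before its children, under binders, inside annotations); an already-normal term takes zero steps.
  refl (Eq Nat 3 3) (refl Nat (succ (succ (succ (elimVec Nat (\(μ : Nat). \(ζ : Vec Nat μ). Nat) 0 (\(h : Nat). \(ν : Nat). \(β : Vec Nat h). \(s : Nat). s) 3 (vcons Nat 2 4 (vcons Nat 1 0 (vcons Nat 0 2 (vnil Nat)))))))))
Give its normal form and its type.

resulting normal form:
  refl (Eq Nat 3 3) (refl Nat 3)
the term's type:
  Eq (Eq Nat 3 3) (refl Nat 3) (refl Nat 3)


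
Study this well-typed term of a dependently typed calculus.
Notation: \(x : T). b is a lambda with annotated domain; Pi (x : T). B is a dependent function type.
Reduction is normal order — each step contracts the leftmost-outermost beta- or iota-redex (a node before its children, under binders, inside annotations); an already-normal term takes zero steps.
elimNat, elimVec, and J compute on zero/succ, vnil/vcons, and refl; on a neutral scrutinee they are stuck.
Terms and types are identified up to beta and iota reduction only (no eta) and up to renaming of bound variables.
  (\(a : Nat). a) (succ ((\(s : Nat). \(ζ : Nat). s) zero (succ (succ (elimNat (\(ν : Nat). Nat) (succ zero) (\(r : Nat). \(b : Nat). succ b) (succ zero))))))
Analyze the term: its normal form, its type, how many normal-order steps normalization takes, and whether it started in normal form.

resulting normal form:
  succ zero
type:
  Nat
steps to reach normal form (normal order): 3
started in normal form: no
first redex: a beta-redex


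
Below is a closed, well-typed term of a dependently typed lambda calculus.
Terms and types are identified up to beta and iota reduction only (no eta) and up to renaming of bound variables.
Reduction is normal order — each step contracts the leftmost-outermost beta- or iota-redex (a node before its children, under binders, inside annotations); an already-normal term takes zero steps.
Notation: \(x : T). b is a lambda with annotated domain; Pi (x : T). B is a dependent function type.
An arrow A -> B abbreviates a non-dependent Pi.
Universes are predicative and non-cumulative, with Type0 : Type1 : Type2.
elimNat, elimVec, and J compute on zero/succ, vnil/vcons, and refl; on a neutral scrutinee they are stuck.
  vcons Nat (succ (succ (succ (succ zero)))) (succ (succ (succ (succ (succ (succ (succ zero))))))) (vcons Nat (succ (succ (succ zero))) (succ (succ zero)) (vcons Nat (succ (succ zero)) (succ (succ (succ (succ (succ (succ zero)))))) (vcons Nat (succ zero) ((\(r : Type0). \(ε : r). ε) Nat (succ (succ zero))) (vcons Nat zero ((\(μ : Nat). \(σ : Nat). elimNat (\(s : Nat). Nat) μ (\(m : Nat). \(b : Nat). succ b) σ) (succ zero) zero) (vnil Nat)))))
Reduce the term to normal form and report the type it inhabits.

reduced normal form:
  vcons Nat (succ (succ (succ (succ zero)))) (succ (succ (succ (succ (succ (succ (succ zero))))))) (vcons Nat (succ (succ (succ zero))) (succ (succ zero)) (vcons Nat (succ (succ zero)) (succ (succ (succ (succ (succ (succ zero)))))) (vcons Nat (succ zero) (succ (succ zero)) (vcons Nat zero (succ zero) (vnil Nat)))))
inferred type:
  Vec Nat (succ (succ (succ (succ (succ zero)))))
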